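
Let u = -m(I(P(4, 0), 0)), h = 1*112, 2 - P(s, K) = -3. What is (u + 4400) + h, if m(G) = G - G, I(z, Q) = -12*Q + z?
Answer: 4512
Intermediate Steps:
P(s, K) = 5 (P(s, K) = 2 - 1*(-3) = 2 + 3 = 5)
h = 112
I(z, Q) = z - 12*Q
m(G) = 0
u = 0 (u = -1*0 = 0)
(u + 4400) + h = (0 + 4400) + 112 = 4400 + 112 = 4512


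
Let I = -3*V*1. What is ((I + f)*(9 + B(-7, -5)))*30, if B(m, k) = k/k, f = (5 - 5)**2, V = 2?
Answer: -1800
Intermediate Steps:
f = 0 (f = 0**2 = 0)
I = -6 (I = -3*2*1 = -6*1 = -6)
B(m, k) = 1
((I + f)*(9 + B(-7, -5)))*30 = ((-6 + 0)*(9 + 1))*30 = -6*10*30 = -60*30 = -1800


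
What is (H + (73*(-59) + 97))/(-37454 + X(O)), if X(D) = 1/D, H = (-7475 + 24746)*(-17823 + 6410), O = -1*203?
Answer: 40014980999/7603163 ≈ 5262.9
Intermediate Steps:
O = -203
H = -197113923 (H = 17271*(-11413) = -197113923)
(H + (73*(-59) + 97))/(-37454 + X(O)) = (-197113923 + (73*(-59) + 97))/(-37454 + 1/(-203)) = (-197113923 + (-4307 + 97))/(-37454 - 1/203) = (-197113923 - 4210)/(-7603163/203) = -197118133*(-203/7603163) = 40014980999/7603163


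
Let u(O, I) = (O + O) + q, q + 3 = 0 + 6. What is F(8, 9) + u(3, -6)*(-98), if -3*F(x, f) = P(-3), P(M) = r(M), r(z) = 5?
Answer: -2651/3 ≈ -883.67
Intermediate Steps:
q = 3 (q = -3 + (0 + 6) = -3 + 6 = 3)
P(M) = 5
F(x, f) = -5/3 (F(x, f) = -⅓*5 = -5/3)
u(O, I) = 3 + 2*O (u(O, I) = (O + O) + 3 = 2*O + 3 = 3 + 2*O)
F(8, 9) + u(3, -6)*(-98) = -5/3 + (3 + 2*3)*(-98) = -5/3 + (3 + 6)*(-98) = -5/3 + 9*(-98) = -5/3 - 882 = -2651/3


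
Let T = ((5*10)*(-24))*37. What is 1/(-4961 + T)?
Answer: -1/49361 ≈ -2.0259e-5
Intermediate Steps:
T = -44400 (T = (50*(-24))*37 = -1200*37 = -44400)
1/(-4961 + T) = 1/(-4961 - 44400) = 1/(-49361) = -1/49361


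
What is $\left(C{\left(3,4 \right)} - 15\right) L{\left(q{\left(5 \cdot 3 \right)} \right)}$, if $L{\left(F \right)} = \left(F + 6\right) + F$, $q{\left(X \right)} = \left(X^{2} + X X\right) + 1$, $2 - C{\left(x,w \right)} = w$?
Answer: $-15436$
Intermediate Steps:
$C{\left(x,w \right)} = 2 - w$
$q{\left(X \right)} = 1 + 2 X^{2}$ ($q{\left(X \right)} = \left(X^{2} + X^{2}\right) + 1 = 2 X^{2} + 1 = 1 + 2 X^{2}$)
$L{\left(F \right)} = 6 + 2 F$ ($L{\left(F \right)} = \left(6 + F\right) + F = 6 + 2 F$)
$\left(C{\left(3,4 \right)} - 15\right) L{\left(q{\left(5 \cdot 3 \right)} \right)} = \left(\left(2 - 4\right) - 15\right) \left(6 + 2 \left(1 + 2 \left(5 \cdot 3\right)^{2}\right)\right) = \left(\left(2 - 4\right) - 15\right) \left(6 + 2 \left(1 + 2 \cdot 15^{2}\right)\right) = \left(-2 - 15\right) \left(6 + 2 \left(1 + 2 \cdot 225\right)\right) = - 17 \left(6 + 2 \left(1 + 450\right)\right) = - 17 \left(6 + 2 \cdot 451\right) = - 17 \left(6 + 902\right) = \left(-17\right) 908 = -15436$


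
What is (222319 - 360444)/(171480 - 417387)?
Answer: 138125/245907 ≈ 0.56170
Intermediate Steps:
(222319 - 360444)/(171480 - 417387) = -138125/(-245907) = -138125*(-1/245907) = 138125/245907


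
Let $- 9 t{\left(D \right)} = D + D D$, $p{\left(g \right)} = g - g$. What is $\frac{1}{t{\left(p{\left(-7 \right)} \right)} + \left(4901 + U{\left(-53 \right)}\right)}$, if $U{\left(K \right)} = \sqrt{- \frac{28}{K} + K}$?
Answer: $\frac{259753}{1273052234} - \frac{3 i \sqrt{16377}}{1273052234} \approx 0.00020404 - 3.0157 \cdot 10^{-7} i$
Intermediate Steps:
$p{\left(g \right)} = 0$
$t{\left(D \right)} = - \frac{D}{9} - \frac{D^{2}}{9}$ ($t{\left(D \right)} = - \frac{D + D D}{9} = - \frac{D + D^{2}}{9} = - \frac{D}{9} - \frac{D^{2}}{9}$)
$U{\left(K \right)} = \sqrt{K - \frac{28}{K}}$
$\frac{1}{t{\left(p{\left(-7 \right)} \right)} + \left(4901 + U{\left(-53 \right)}\right)} = \frac{1}{\left(- \frac{1}{9}\right) 0 \left(1 + 0\right) + \left(4901 + \sqrt{-53 - \frac{28}{-53}}\right)} = \frac{1}{\left(- \frac{1}{9}\right) 0 \cdot 1 + \left(4901 + \sqrt{-53 - - \frac{28}{53}}\right)} = \frac{1}{0 + \left(4901 + \sqrt{-53 + \frac{28}{53}}\right)} = \frac{1}{0 + \left(4901 + \sqrt{- \frac{2781}{53}}\right)} = \frac{1}{0 + \left(4901 + \frac{3 i \sqrt{16377}}{53}\right)} = \frac{1}{4901 + \frac{3 i \sqrt{16377}}{53}}$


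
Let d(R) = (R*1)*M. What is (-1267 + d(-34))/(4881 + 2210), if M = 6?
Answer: -1471/7091 ≈ -0.20745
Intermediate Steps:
d(R) = 6*R (d(R) = (R*1)*6 = R*6 = 6*R)
(-1267 + d(-34))/(4881 + 2210) = (-1267 + 6*(-34))/(4881 + 2210) = (-1267 - 204)/7091 = -1471*1/7091 = -1471/7091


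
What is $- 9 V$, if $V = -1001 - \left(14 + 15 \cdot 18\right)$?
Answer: $11565$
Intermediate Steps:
$V = -1285$ ($V = -1001 - \left(14 + 270\right) = -1001 - 284 = -1285$)
$- 9 V = \left(-9\right) \left(-1285\right) = 11565$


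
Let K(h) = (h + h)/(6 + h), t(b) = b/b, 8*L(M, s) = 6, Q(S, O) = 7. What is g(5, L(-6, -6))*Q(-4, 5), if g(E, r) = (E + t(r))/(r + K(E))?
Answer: 1848/73 ≈ 25.315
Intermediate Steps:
L(M, s) = ¾ (L(M, s) = (⅛)*6 = ¾)
t(b) = 1
K(h) = 2*h/(6 + h) (K(h) = (2*h)/(6 + h) = 2*h/(6 + h))
g(E, r) = (1 + E)/(r + 2*E/(6 + E)) (g(E, r) = (E + 1)/(r + 2*E/(6 + E)) = (1 + E)/(r + 2*E/(6 + E)))
g(5, L(-6, -6))*Q(-4, 5) = ((1 + 5)*(6 + 5)/(2*5 + 3*(6 + 5)/4))*7 = (6*11/(10 + (¾)*11))*7 = (6*11/(10 + 33/4))*7 = (6*11/(73/4))*7 = ((4/73)*6*11)*7 = (264/73)*7 = 1848/73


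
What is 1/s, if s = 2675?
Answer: 1/2675 ≈ 0.00037383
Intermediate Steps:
1/s = 1/2675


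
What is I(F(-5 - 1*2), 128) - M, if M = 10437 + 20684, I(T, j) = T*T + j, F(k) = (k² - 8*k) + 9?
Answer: -17997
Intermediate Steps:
F(k) = 9 + k² - 8*k
I(T, j) = j + T² (I(T, j) = T² + j = j + T²)
M = 31121
I(F(-5 - 1*2), 128) - M = (128 + (9 + (-5 - 1*2)² - 8*(-5 - 1*2))²) - 1*31121 = (128 + (9 + (-5 - 2)² - 8*(-5 - 2))²) - 31121 = (128 + (9 + (-7)² - 8*(-7))²) - 31121 = (128 + (9 + 49 + 56)²) - 31121 = (128 + 114²) - 31121 = (128 + 12996) - 31121 = 13124 - 31121 = -17997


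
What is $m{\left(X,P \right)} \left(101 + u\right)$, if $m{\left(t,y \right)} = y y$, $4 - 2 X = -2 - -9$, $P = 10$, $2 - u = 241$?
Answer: $-13800$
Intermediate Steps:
$u = -239$ ($u = 2 - 241 = -239$)
$X = - \frac{3}{2}$ ($X = 2 - \frac{-2 - -9}{2} = 2 - \frac{-2 + 9}{2} = 2 - \frac{7}{2} = - \frac{3}{2} \approx -1.5$)
$m{\left(t,y \right)} = y^{2}$
$m{\left(X,P \right)} \left(101 + u\right) = 10^{2} \left(101 - 239\right) = 100 \left(-138\right) = -13800$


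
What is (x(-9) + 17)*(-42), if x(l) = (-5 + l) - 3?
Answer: 0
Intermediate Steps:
x(l) = -8 + l
(x(-9) + 17)*(-42) = ((-8 - 9) + 17)*(-42) = (-17 + 17)*(-42) = 0*(-42) = 0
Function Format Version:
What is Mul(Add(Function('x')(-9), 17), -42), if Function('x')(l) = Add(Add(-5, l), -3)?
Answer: 0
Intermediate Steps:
Function('x')(l) = Add(-8, l)
Mul(Add(Function('x')(-9), 17), -42) = Mul(Add(Add(-8, -9), 17), -42) = Mul(Add(-17, 17), -42) = Mul(0, -42) = 0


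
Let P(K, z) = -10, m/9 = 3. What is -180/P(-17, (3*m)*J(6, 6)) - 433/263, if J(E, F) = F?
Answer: 4301/263 ≈ 16.354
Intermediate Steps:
m = 27 (m = 9*3 = 27)
-180/P(-17, (3*m)*J(6, 6)) - 433/263 = -180/(-10) - 433/263 = -180*(-1/10) - 433*1/263 = 18 - 433/263 = 4301/263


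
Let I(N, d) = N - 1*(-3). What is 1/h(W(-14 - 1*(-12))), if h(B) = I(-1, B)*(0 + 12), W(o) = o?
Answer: 1/24 ≈ 0.041667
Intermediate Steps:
I(N, d) = 3 + N (I(N, d) = N + 3 = 3 + N)
h(B) = 24 (h(B) = (3 - 1)*(0 + 12) = 2*12 = 24)
1/h(W(-14 - 1*(-12))) = 1/24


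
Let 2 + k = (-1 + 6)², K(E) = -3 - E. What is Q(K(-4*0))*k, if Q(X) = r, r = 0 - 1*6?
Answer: -138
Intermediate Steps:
r = -6 (r = 0 - 6 = -6)
k = 23 (k = -2 + (-1 + 6)² = -2 + 5² = -2 + 25 = 23)
Q(X) = -6
Q(K(-4*0))*k = -6*23 = -138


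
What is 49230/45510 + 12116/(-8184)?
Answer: -1237507/3103782 ≈ -0.39871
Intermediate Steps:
49230/45510 + 12116/(-8184) = 49230*(1/45510) + 12116*(-1/8184) = 1641/1517 - 3029/2046 = -1237507/3103782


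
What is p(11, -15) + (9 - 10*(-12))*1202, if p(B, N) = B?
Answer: 155069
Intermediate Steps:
p(11, -15) + (9 - 10*(-12))*1202 = 11 + (9 - 10*(-12))*1202 = 11 + (9 + 120)*1202 = 11 + 129*1202 = 11 + 155058 = 155069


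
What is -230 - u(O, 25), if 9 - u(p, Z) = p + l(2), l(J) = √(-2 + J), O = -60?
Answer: -299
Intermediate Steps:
u(p, Z) = 9 - p (u(p, Z) = 9 - (p + √(-2 + 2)) = 9 - (p + √0) = 9 - (p + 0) = 9 - p)
-230 - u(O, 25) = -230 - (9 - 1*(-60)) = -230 - (9 + 60) = -230 - 1*69 = -230 - 69 = -299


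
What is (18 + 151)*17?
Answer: 2873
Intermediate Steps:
(18 + 151)*17 = 169*17 = 2873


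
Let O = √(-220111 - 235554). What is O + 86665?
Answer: 86665 + I*√455665 ≈ 86665.0 + 675.03*I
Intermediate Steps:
O = I*√455665 (O = √(-455665) = I*√455665 ≈ 675.03*I)
O + 86665 = I*√455665 + 86665 = 86665 + I*√455665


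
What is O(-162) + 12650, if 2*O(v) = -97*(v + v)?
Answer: 28364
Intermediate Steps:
O(v) = -97*v (O(v) = (-97*(v + v))/2 = (-194*v)/2 = -97*v)
O(-162) + 12650 = -97*(-162) + 12650 = 15714 + 12650 = 28364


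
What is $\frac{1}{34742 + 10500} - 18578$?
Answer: $- \frac{840505875}{45242} \approx -18578.0$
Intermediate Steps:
$\frac{1}{34742 + 10500} - 18578 = \frac{1}{45242} - 18578 = - \frac{840505875}{45242}$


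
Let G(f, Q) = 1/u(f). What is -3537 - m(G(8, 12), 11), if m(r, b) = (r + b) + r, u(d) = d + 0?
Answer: -14193/4 ≈ -3548.3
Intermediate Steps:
u(d) = d
G(f, Q) = 1/f
m(r, b) = b + 2*r (m(r, b) = (b + r) + r = b + 2*r)
-3537 - m(G(8, 12), 11) = -3537 - (11 + 2/8) = -3537 - (11 + 2*(⅛)) = -3537 - (11 + ¼) = -3537 - 1*45/4 = -3537 - 45/4 = -14193/4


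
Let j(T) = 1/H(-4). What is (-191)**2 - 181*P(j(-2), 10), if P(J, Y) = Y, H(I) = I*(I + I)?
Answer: 34671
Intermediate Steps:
H(I) = 2*I**2 (H(I) = I*(2*I) = 2*I**2)
j(T) = 1/32 (j(T) = 1/(2*(-4)**2) = 1/(2*16) = 1/32)
(-191)**2 - 181*P(j(-2), 10) = (-191)**2 - 181*10 = 36481 - 1*1810 = 36481 - 1810 = 34671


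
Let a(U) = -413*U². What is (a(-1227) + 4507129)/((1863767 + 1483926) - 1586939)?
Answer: -308638174/880377 ≈ -350.58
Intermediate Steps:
(a(-1227) + 4507129)/((1863767 + 1483926) - 1586939) = (-413*(-1227)² + 4507129)/((1863767 + 1483926) - 1586939) = (-413*1505529 + 4507129)/(3347693 - 1586939) = (-621783477 + 4507129)/1760754 = -617276348*1/1760754 = -308638174/880377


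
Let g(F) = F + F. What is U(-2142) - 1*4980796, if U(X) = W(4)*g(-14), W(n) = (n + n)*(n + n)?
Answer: -4982588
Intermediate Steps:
g(F) = 2*F
W(n) = 4*n² (W(n) = (2*n)*(2*n) = 4*n²)
U(X) = -1792 (U(X) = (4*4²)*(2*(-14)) = (4*16)*(-28) = 64*(-28) = -1792)
U(-2142) - 1*4980796 = -1792 - 1*4980796 = -1792 - 4980796 = -4982588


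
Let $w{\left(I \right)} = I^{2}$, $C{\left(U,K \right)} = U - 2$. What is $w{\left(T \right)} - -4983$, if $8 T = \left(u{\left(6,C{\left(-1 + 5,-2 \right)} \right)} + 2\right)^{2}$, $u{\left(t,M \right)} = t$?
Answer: $5047$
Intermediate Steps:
$C{\left(U,K \right)} = -2 + U$ ($C{\left(U,K \right)} = U - 2 = -2 + U$)
$T = 8$ ($T = \frac{\left(6 + 2\right)^{2}}{8} = \frac{8^{2}}{8} = \frac{1}{8} \cdot 64 = 8$)
$w{\left(T \right)} - -4983 = 8^{2} - -4983 = 64 + 4983 = 5047$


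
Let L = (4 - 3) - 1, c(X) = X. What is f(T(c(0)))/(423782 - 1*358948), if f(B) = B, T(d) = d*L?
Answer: 0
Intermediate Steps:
L = 0 (L = 1 - 1 = 0)
T(d) = 0 (T(d) = d*0 = 0)
f(T(c(0)))/(423782 - 1*358948) = 0/(423782 - 1*358948) = 0/(423782 - 358948) = 0/64834 = 0*(1/64834) = 0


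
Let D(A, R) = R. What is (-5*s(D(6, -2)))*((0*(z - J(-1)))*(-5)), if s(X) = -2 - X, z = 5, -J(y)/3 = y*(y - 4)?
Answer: 0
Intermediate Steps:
J(y) = -3*y*(-4 + y) (J(y) = -3*y*(y - 4) = -3*y*(-4 + y))
(-5*s(D(6, -2)))*((0*(z - J(-1)))*(-5)) = (-5*(-2 - 1*(-2)))*((0*(5 - 3*(-1)*(4 - 1*(-1))))*(-5)) = (-5*(-2 + 2))*((0*(5 - 3*(-1)*(4 + 1)))*(-5)) = (-5*0)*((0*(5 - 3*(-1)*5))*(-5)) = 0*((0*(5 - 1*(-15)))*(-5)) = 0*((0*(5 + 15))*(-5)) = 0*((0*20)*(-5)) = 0*(0*(-5)) = 0*0 = 0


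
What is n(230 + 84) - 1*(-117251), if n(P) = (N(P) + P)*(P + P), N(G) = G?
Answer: 511635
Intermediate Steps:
n(P) = 4*P² (n(P) = (P + P)*(P + P) = (2*P)*(2*P) = 4*P²)
n(230 + 84) - 1*(-117251) = 4*(230 + 84)² - 1*(-117251) = 4*314² + 117251 = 4*98596 + 117251 = 394384 + 117251 = 511635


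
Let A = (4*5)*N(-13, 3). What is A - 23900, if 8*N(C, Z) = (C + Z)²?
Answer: -23650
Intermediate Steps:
N(C, Z) = (C + Z)²/8
A = 250 (A = (4*5)*((-13 + 3)²/8) = 20*((⅛)*(-10)²) = 20*((⅛)*100) = 20*(25/2) = 250)
A - 23900 = 250 - 23900 = -23650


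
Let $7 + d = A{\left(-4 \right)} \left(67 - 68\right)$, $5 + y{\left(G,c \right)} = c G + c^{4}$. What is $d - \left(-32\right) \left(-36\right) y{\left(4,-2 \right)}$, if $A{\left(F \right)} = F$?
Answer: $-3459$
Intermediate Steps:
$y{\left(G,c \right)} = -5 + c^{4} + G c$ ($y{\left(G,c \right)} = -5 + \left(c G + c^{4}\right) = -5 + \left(G c + c^{4}\right) = -5 + \left(c^{4} + G c\right) = -5 + c^{4} + G c$)
$d = -3$ ($d = -7 - 4 \left(67 - 68\right) = -7 - -4 = -7 + 4 = -3$)
$d - \left(-32\right) \left(-36\right) y{\left(4,-2 \right)} = -3 - \left(-32\right) \left(-36\right) \left(-5 + \left(-2\right)^{4} + 4 \left(-2\right)\right) = -3 - 1152 \left(-5 + 16 - 8\right) = -3 - 1152 \cdot 3 = -3 - 3456 = -3459$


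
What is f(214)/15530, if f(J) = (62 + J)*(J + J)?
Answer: 59064/7765 ≈ 7.6064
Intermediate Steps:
f(J) = 2*J*(62 + J) (f(J) = (62 + J)*(2*J) = 2*J*(62 + J))
f(214)/15530 = (2*214*(62 + 214))/15530 = (2*214*276)*(1/15530) = 118128*(1/15530) = 59064/7765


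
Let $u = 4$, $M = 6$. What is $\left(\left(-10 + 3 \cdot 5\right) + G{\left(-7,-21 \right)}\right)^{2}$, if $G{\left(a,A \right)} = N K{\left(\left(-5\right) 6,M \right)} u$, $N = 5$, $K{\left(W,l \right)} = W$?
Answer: $354025$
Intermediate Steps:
$G{\left(a,A \right)} = -600$ ($G{\left(a,A \right)} = 5 \left(\left(-5\right) 6\right) 4 = 5 \left(-30\right) 4 = \left(-150\right) 4 = -600$)
$\left(\left(-10 + 3 \cdot 5\right) + G{\left(-7,-21 \right)}\right)^{2} = \left(\left(-10 + 3 \cdot 5\right) - 600\right)^{2} = \left(\left(-10 + 15\right) - 600\right)^{2} = \left(5 - 600\right)^{2} = \left(-595\right)^{2} = 354025$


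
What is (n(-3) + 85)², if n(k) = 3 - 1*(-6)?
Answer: 8836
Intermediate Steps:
n(k) = 9 (n(k) = 3 + 6 = 9)
(n(-3) + 85)² = (9 + 85)² = 94² = 8836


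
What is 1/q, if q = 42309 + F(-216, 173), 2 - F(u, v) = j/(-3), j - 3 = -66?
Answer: 1/42290 ≈ 2.3646e-5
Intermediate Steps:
j = -63 (j = 3 - 66 = -63)
F(u, v) = -19 (F(u, v) = 2 - (-63)/(-3) = 2 - (-63)*(-1)/3 = 2 - 1*21 = 2 - 21 = -19)
q = 42290 (q = 42309 - 19 = 42290)
1/q = 1/42290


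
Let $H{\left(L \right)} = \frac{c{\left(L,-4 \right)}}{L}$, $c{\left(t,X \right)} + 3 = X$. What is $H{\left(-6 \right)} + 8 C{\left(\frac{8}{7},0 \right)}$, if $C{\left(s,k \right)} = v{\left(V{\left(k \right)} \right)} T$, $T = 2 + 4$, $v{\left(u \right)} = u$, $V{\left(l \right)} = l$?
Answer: $\frac{7}{6} \approx 1.1667$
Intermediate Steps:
$c{\left(t,X \right)} = -3 + X$
$H{\left(L \right)} = - \frac{7}{L}$ ($H{\left(L \right)} = \frac{-3 - 4}{L} = - \frac{7}{L}$)
$T = 6$
$C{\left(s,k \right)} = 6 k$ ($C{\left(s,k \right)} = k 6 = 6 k$)
$H{\left(-6 \right)} + 8 C{\left(\frac{8}{7},0 \right)} = - \frac{7}{-6} + 8 \cdot 6 \cdot 0 = \left(-7\right) \left(- \frac{1}{6}\right) + 8 \cdot 0 = \frac{7}{6} + 0 = \frac{7}{6}$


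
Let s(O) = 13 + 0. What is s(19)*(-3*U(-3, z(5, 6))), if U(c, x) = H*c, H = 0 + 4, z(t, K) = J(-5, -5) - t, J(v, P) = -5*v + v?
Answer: 468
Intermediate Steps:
J(v, P) = -4*v
z(t, K) = 20 - t (z(t, K) = -4*(-5) - t = 20 - t)
H = 4
U(c, x) = 4*c
s(O) = 13
s(19)*(-3*U(-3, z(5, 6))) = 13*(-12*(-3)) = 13*(-3*(-12)) = 13*36 = 468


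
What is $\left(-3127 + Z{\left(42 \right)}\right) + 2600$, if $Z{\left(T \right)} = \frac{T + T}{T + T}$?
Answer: $-526$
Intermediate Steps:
$Z{\left(T \right)} = 1$ ($Z{\left(T \right)} = \frac{2 T}{2 T} = 2 T \frac{1}{2 T} = 1$)
$\left(-3127 + Z{\left(42 \right)}\right) + 2600 = \left(-3127 + 1\right) + 2600 = -3126 + 2600 = -526$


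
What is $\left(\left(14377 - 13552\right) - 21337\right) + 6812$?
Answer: $-13700$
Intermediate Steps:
$\left(\left(14377 - 13552\right) - 21337\right) + 6812 = \left(825 - 21337\right) + 6812 = -20512 + 6812 = -13700$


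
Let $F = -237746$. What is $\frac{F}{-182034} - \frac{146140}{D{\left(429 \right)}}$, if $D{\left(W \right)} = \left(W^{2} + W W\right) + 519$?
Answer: $\frac{10171827431}{11182985739} \approx 0.90958$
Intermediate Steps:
$D{\left(W \right)} = 519 + 2 W^{2}$ ($D{\left(W \right)} = \left(W^{2} + W^{2}\right) + 519 = 2 W^{2} + 519 = 519 + 2 W^{2}$)
$\frac{F}{-182034} - \frac{146140}{D{\left(429 \right)}} = - \frac{237746}{-182034} - \frac{146140}{519 + 2 \cdot 429^{2}} = \left(-237746\right) \left(- \frac{1}{182034}\right) - \frac{146140}{519 + 2 \cdot 184041} = \frac{118873}{91017} - \frac{146140}{519 + 368082} = \frac{118873}{91017} - \frac{146140}{368601} = \frac{10171827431}{11182985739}$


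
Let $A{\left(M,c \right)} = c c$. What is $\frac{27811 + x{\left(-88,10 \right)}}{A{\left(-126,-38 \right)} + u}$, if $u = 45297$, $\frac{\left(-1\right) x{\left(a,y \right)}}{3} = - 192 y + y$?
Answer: $\frac{33541}{46741} \approx 0.71759$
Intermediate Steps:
$x{\left(a,y \right)} = 573 y$ ($x{\left(a,y \right)} = - 3 \left(- 192 y + y\right) = - 3 \left(- 191 y\right) = 573 y$)
$A{\left(M,c \right)} = c^{2}$
$\frac{27811 + x{\left(-88,10 \right)}}{A{\left(-126,-38 \right)} + u} = \frac{27811 + 573 \cdot 10}{\left(-38\right)^{2} + 45297} = \frac{27811 + 5730}{1444 + 45297} = \frac{33541}{46741}$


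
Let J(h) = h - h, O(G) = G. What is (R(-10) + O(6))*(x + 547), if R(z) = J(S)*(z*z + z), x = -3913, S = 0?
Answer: -20196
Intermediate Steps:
J(h) = 0
R(z) = 0 (R(z) = 0*(z*z + z) = 0*(z² + z) = 0*(z + z²) = 0)
(R(-10) + O(6))*(x + 547) = (0 + 6)*(-3913 + 547) = 6*(-3366) = -20196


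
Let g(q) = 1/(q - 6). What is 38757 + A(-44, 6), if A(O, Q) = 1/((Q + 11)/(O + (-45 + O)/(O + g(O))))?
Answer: 1450078275/37417 ≈ 38755.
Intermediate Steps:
g(q) = 1/(-6 + q)
A(O, Q) = (O + (-45 + O)/(O + 1/(-6 + O)))/(11 + Q) (A(O, Q) = 1/((Q + 11)/(O + (-45 + O)/(O + 1/(-6 + O)))) = 1/((11 + Q)/(O + (-45 + O)/(O + 1/(-6 + O)))) = (O + (-45 + O)/(O + 1/(-6 + O)))/(11 + Q))
38757 + A(-44, 6) = 38757 + (-44 + (-6 - 44)*(-45 - 44 + (-44)**2))/(11 + 6 - 44*(-6 - 44)*(11 + 6)) = 38757 + (-44 - 50*(-45 - 44 + 1936))/(11 + 6 - 44*(-50)*17) = 38757 + (-44 - 50*1847)/(11 + 6 + 37400) = 38757 + (-44 - 92350)/37417 = 38757 + (1/37417)*(-92394) = 38757 - 92394/37417 = 1450078275/37417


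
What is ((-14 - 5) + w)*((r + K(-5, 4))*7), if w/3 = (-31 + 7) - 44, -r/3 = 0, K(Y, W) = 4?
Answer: -6244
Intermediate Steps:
r = 0 (r = -3*0 = 0)
w = -204 (w = 3*((-31 + 7) - 44) = 3*(-24 - 44) = 3*(-68) = -204)
((-14 - 5) + w)*((r + K(-5, 4))*7) = ((-14 - 5) - 204)*((0 + 4)*7) = (-19 - 204)*(4*7) = -223*28 = -6244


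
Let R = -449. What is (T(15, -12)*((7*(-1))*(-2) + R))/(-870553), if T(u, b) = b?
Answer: -5220/870553 ≈ -0.0059962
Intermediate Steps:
(T(15, -12)*((7*(-1))*(-2) + R))/(-870553) = -12*((7*(-1))*(-2) - 449)/(-870553) = -12*(-7*(-2) - 449)*(-1/870553) = -12*(14 - 449)*(-1/870553) = -12*(-435)*(-1/870553) = 5220*(-1/870553) = -5220/870553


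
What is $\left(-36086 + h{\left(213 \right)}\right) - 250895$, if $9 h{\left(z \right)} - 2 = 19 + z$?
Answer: $-286955$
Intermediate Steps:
$h{\left(z \right)} = \frac{7}{3} + \frac{z}{9}$ ($h{\left(z \right)} = \frac{2}{9} + \frac{19 + z}{9} = \frac{2}{9} + \left(\frac{19}{9} + \frac{z}{9}\right) = \frac{7}{3} + \frac{z}{9}$)
$\left(-36086 + h{\left(213 \right)}\right) - 250895 = \left(-36086 + \left(\frac{7}{3} + \frac{1}{9} \cdot 213\right)\right) - 250895 = \left(-36086 + \left(\frac{7}{3} + \frac{71}{3}\right)\right) - 250895 = \left(-36086 + 26\right) - 250895 = -36060 - 250895 = -286955$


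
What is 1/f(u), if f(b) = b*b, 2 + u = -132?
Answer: 1/17956 ≈ 5.5692e-5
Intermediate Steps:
u = -134 (u = -2 - 132 = -134)
f(b) = b**2
1/f(u) = 1/((-134)**2) = 1/17956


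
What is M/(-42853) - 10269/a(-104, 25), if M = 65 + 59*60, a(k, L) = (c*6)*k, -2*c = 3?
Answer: -49270193/4456712 ≈ -11.055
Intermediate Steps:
c = -3/2 (c = -½*3 = -3/2 ≈ -1.5000)
a(k, L) = -9*k (a(k, L) = (-3/2*6)*k = -9*k)
M = 3605 (M = 65 + 3540 = 3605)
M/(-42853) - 10269/a(-104, 25) = 3605/(-42853) - 10269/((-9*(-104))) = 3605*(-1/42853) - 10269/936 = -3605/42853 - 10269*1/936 = -3605/42853 - 1141/104 = -49270193/4456712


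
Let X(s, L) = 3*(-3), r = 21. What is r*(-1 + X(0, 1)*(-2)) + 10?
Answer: 367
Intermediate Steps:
X(s, L) = -9
r*(-1 + X(0, 1)*(-2)) + 10 = 21*(-1 - 9*(-2)) + 10 = 21*(-1 + 18) + 10 = 21*17 + 10 = 357 + 10 = 367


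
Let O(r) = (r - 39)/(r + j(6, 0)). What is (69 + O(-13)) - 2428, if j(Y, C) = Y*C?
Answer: -2355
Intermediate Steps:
j(Y, C) = C*Y
O(r) = (-39 + r)/r (O(r) = (r - 39)/(r + 0*6) = (-39 + r)/(r + 0) = (-39 + r)/r)
(69 + O(-13)) - 2428 = (69 + (-39 - 13)/(-13)) - 2428 = (69 - 1/13*(-52)) - 2428 = (69 + 4) - 2428 = 73 - 2428 = -2355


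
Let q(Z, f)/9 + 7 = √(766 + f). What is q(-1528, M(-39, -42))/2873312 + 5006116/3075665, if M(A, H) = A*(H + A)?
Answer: 14383939409297/8837345152480 + 45*√157/2873312 ≈ 1.6278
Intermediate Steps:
M(A, H) = A*(A + H)
q(Z, f) = -63 + 9*√(766 + f)
q(-1528, M(-39, -42))/2873312 + 5006116/3075665 = (-63 + 9*√(766 - 39*(-39 - 42)))/2873312 + 5006116/3075665 = (-63 + 9*√(766 - 39*(-81)))*(1/2873312) + 5006116*(1/3075665) = (-63 + 9*√(766 + 3159))*(1/2873312) + 5006116/3075665 = (-63 + 9*√3925)*(1/2873312) + 5006116/3075665 = (-63 + 9*(5*√157))*(1/2873312) + 5006116/3075665 = (-63 + 45*√157)*(1/2873312) + 5006116/3075665 = (-63/2873312 + 45*√157/2873312) + 5006116/3075665 = 14383939409297/8837345152480 + 45*√157/2873312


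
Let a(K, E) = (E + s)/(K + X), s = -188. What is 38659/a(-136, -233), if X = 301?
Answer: -6378735/421 ≈ -15151.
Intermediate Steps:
a(K, E) = (-188 + E)/(301 + K) (a(K, E) = (E - 188)/(K + 301) = (-188 + E)/(301 + K))
38659/a(-136, -233) = 38659/(((-188 - 233)/(301 - 136))) = 38659/((-421/165)) = 38659/(((1/165)*(-421))) = 38659/(-421/165) = 38659*(-165/421) = -6378735/421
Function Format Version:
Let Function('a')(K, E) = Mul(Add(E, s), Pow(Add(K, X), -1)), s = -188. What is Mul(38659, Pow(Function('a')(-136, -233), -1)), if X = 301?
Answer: Rational(-6378735, 421) ≈ -15151.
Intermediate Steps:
Function('a')(K, E) = Mul(Pow(Add(301, K), -1), Add(-188, E)) (Function('a')(K, E) = Mul(Add(E, -188), Pow(Add(K, 301), -1)) = Mul(Add(-188, E), Pow(Add(301, K), -1)) = Mul(Pow(Add(301, K), -1), Add(-188, E)))
Mul(38659, Pow(Function('a')(-136, -233), -1)) = Mul(38659, Pow(Mul(Pow(Add(301, -136), -1), Add(-188, -233)), -1)) = Mul(38659, Pow(Mul(Pow(165, -1), -421), -1)) = Mul(38659, Pow(Mul(Rational(1, 165), -421), -1)) = Mul(38659, Pow(Rational(-421, 165), -1)) = Mul(38659, Rational(-165, 421)) = Rational(-6378735, 421)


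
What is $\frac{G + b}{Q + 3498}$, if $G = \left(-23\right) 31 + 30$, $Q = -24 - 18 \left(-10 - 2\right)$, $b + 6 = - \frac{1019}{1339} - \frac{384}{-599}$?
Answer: $- \frac{276358117}{1479802545} \approx -0.18675$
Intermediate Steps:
$b = - \frac{4908571}{802061}$ ($b = -6 - \left(- \frac{384}{599} + \frac{1019}{1339}\right) = -6 - \frac{96205}{802061} = - \frac{4908571}{802061} \approx -6.1199$)
$Q = 192$ ($Q = -24 - -216 = -24 + 216 = 192$)
$G = -683$ ($G = -713 + 30 = -683$)
$\frac{G + b}{Q + 3498} = \frac{-683 - \frac{4908571}{802061}}{192 + 3498} = - \frac{552716234}{802061 \cdot 3690} = \left(- \frac{552716234}{802061}\right) \frac{1}{3690} = - \frac{276358117}{1479802545}$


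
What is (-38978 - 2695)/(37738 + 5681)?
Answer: -13891/14473 ≈ -0.95979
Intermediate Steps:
(-38978 - 2695)/(37738 + 5681) = -41673/43419 = -41673*1/43419 = -13891/14473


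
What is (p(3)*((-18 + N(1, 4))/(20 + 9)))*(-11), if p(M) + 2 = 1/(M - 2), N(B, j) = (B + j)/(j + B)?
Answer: -187/29 ≈ -6.4483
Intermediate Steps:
N(B, j) = 1 (N(B, j) = (B + j)/(B + j) = 1)
p(M) = -2 + 1/(-2 + M) (p(M) = -2 + 1/(M - 2) = -2 + 1/(-2 + M))
(p(3)*((-18 + N(1, 4))/(20 + 9)))*(-11) = (((5 - 2*3)/(-2 + 3))*((-18 + 1)/(20 + 9)))*(-11) = (((5 - 6)/1)*(-17/29))*(-11) = ((1*(-1))*(-17*1/29))*(-11) = -1*(-17/29)*(-11) = (17/29)*(-11) = -187/29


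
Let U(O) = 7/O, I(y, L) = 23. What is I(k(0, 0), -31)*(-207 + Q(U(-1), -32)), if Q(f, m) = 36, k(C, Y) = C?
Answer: -3933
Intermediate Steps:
I(k(0, 0), -31)*(-207 + Q(U(-1), -32)) = 23*(-207 + 36) = 23*(-171) = -3933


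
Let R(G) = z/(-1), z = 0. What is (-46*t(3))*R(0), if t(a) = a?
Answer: 0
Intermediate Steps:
R(G) = 0 (R(G) = 0/(-1) = 0*(-1) = 0)
(-46*t(3))*R(0) = -46*3*0 = -138*0 = 0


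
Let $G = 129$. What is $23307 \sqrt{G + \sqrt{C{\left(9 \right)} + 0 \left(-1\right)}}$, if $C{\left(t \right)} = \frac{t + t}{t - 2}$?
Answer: $\frac{23307 \sqrt{6321 + 21 \sqrt{14}}}{7} \approx 2.6636 \cdot 10^{5}$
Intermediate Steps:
$C{\left(t \right)} = \frac{2 t}{-2 + t}$
$23307 \sqrt{G + \sqrt{C{\left(9 \right)} + 0 \left(-1\right)}} = 23307 \sqrt{129 + \sqrt{2 \cdot 9 \frac{1}{-2 + 9} + 0 \left(-1\right)}} = 23307 \sqrt{129 + \sqrt{2 \cdot 9 \cdot \frac{1}{7} + 0}} = 23307 \sqrt{129 + \sqrt{\frac{18}{7} + 0}} = 23307 \sqrt{129 + \sqrt{\frac{18}{7}}} = 23307 \sqrt{129 + \frac{3 \sqrt{14}}{7}}$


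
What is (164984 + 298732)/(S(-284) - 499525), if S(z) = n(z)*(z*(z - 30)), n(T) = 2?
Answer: -463716/321173 ≈ -1.4438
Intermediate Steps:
S(z) = 2*z*(-30 + z) (S(z) = 2*(z*(z - 30)) = 2*(z*(-30 + z)) = 2*z*(-30 + z))
(164984 + 298732)/(S(-284) - 499525) = (164984 + 298732)/(2*(-284)*(-30 - 284) - 499525) = 463716/(2*(-284)*(-314) - 499525) = 463716/(178352 - 499525) = 463716/(-321173) = 463716*(-1/321173) = -463716/321173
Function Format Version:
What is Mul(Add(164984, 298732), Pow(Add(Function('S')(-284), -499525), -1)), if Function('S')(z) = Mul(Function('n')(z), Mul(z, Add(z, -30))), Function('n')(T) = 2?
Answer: Rational(-463716, 321173) ≈ -1.4438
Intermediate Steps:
Function('S')(z) = Mul(2, z, Add(-30, z)) (Function('S')(z) = Mul(2, Mul(z, Add(z, -30))) = Mul(2, Mul(z, Add(-30, z))) = Mul(2, z, Add(-30, z)))
Mul(Add(164984, 298732), Pow(Add(Function('S')(-284), -499525), -1)) = Mul(Add(164984, 298732), Pow(Add(Mul(2, -284, Add(-30, -284)), -499525), -1)) = Mul(463716, Pow(Add(Mul(2, -284, -314), -499525), -1)) = Mul(463716, Pow(Add(178352, -499525), -1)) = Mul(463716, Pow(-321173, -1)) = Mul(463716, Rational(-1, 321173)) = Rational(-463716, 321173)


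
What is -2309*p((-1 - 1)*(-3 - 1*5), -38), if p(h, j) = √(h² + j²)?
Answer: -23090*√17 ≈ -95203.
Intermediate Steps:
-2309*p((-1 - 1)*(-3 - 1*5), -38) = -2309*√(((-1 - 1)*(-3 - 1*5))² + (-38)²) = -2309*√((-2*(-3 - 5))² + 1444) = -2309*√((-2*(-8))² + 1444) = -2309*√(16² + 1444) = -2309*√(256 + 1444) = -23090*√17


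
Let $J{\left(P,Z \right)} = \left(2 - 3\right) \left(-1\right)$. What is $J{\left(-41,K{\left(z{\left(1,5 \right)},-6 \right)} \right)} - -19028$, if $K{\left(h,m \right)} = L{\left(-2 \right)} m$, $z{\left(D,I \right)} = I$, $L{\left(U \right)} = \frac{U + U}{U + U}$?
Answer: $19029$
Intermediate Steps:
$L{\left(U \right)} = 1$ ($L{\left(U \right)} = \frac{2 U}{2 U} = 2 U \frac{1}{2 U} = 1$)
$K{\left(h,m \right)} = m$ ($K{\left(h,m \right)} = 1 m = m$)
$J{\left(P,Z \right)} = 1$ ($J{\left(P,Z \right)} = \left(-1\right) \left(-1\right) = 1$)
$J{\left(-41,K{\left(z{\left(1,5 \right)},-6 \right)} \right)} - -19028 = 1 - -19028 = 1 + 19028 = 19029$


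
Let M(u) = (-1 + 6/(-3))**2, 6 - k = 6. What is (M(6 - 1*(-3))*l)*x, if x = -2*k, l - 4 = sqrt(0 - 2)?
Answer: 0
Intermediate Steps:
k = 0 (k = 6 - 1*6 = 6 - 6 = 0)
M(u) = 9 (M(u) = (-1 + 6*(-1/3))**2 = (-1 - 2)**2 = (-3)**2 = 9)
l = 4 + I*sqrt(2) (l = 4 + sqrt(0 - 2) = 4 + sqrt(-2) = 4 + I*sqrt(2) ≈ 4.0 + 1.4142*I)
x = 0 (x = -2*0 = 0)
(M(6 - 1*(-3))*l)*x = (9*(4 + I*sqrt(2)))*0 = (36 + 9*I*sqrt(2))*0 = 0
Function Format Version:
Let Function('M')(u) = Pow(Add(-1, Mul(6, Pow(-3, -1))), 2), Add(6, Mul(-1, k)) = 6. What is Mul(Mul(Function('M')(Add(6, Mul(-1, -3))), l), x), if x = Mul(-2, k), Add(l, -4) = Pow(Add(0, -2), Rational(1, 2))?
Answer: 0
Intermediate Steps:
k = 0 (k = Add(6, Mul(-1, 6)) = Add(6, -6) = 0)
Function('M')(u) = 9 (Function('M')(u) = Pow(Add(-1, Mul(6, Rational(-1, 3))), 2) = Pow(Add(-1, -2), 2) = Pow(-3, 2) = 9)
l = Add(4, Mul(I, Pow(2, Rational(1, 2)))) (l = Add(4, Pow(Add(0, -2), Rational(1, 2))) = Add(4, Pow(-2, Rational(1, 2))) = Add(4, Mul(I, Pow(2, Rational(1, 2)))) ≈ Add(4.0000, Mul(1.4142, I)))
x = 0 (x = Mul(-2, 0) = 0)
Mul(Mul(Function('M')(Add(6, Mul(-1, -3))), l), x) = Mul(Mul(9, Add(4, Mul(I, Pow(2, Rational(1, 2))))), 0) = Mul(Add(36, Mul(9, I, Pow(2, Rational(1, 2)))), 0) = 0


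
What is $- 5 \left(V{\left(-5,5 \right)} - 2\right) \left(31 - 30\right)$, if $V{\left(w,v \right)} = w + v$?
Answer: $10$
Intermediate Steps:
$V{\left(w,v \right)} = v + w$
$- 5 \left(V{\left(-5,5 \right)} - 2\right) \left(31 - 30\right) = - 5 \left(\left(5 - 5\right) - 2\right) \left(31 - 30\right) = - 5 \left(0 - 2\right) 1 = \left(-5\right) \left(-2\right) 1 = 10 \cdot 1 = 10$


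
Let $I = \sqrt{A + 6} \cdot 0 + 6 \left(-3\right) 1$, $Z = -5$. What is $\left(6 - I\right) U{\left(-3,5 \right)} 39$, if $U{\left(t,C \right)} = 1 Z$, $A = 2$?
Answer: $-4680$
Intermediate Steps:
$U{\left(t,C \right)} = -5$ ($U{\left(t,C \right)} = 1 \left(-5\right) = -5$)
$I = -18$ ($I = \sqrt{2 + 6} \cdot 0 + 6 \left(-3\right) 1 = \sqrt{8} \cdot 0 - 18 = 2 \sqrt{2} \cdot 0 - 18 = 0 - 18 = -18$)
$\left(6 - I\right) U{\left(-3,5 \right)} 39 = \left(6 - -18\right) \left(-5\right) 39 = \left(6 + 18\right) \left(-5\right) 39 = 24 \left(-5\right) 39 = \left(-120\right) 39 = -4680$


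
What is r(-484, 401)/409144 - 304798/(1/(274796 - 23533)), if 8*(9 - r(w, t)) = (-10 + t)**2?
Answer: -250672578005655657/3273152 ≈ -7.6584e+10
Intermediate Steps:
r(w, t) = 9 - (-10 + t)**2/8
r(-484, 401)/409144 - 304798/(1/(274796 - 23533)) = (9 - (-10 + 401)**2/8)/409144 - 304798/(1/(274796 - 23533)) = (9 - 1/8*391**2)*(1/409144) - 304798/(1/251263) = (9 - 1/8*152881)*(1/409144) - 304798/1/251263 = (9 - 152881/8)*(1/409144) - 304798*251263 = -152809/8*1/409144 - 76584459874 = -152809/3273152 - 76584459874 = -250672578005655657/3273152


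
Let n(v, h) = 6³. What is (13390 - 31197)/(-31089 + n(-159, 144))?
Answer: 17807/30873 ≈ 0.57678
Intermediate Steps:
n(v, h) = 216
(13390 - 31197)/(-31089 + n(-159, 144)) = (13390 - 31197)/(-31089 + 216) = -17807/(-30873) = -17807*(-1/30873) = 17807/30873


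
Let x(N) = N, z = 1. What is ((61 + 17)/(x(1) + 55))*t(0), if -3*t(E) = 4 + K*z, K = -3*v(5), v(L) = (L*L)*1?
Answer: 923/28 ≈ 32.964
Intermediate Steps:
v(L) = L² (v(L) = L²*1 = L²)
K = -75 (K = -3*5² = -3*25 = -75)
t(E) = 71/3 (t(E) = -(4 - 75*1)/3 = -(4 - 75)/3 = -⅓*(-71) = 71/3)
((61 + 17)/(x(1) + 55))*t(0) = ((61 + 17)/(1 + 55))*(71/3) = (78/56)*(71/3) = (78*(1/56))*(71/3) = (39/28)*(71/3) = 923/28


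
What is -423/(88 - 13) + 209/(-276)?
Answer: -44141/6900 ≈ -6.3972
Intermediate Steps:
-423/(88 - 13) + 209/(-276) = -423/75 + 209*(-1/276) = -423*1/75 - 209/276 = -141/25 - 209/276 = -44141/6900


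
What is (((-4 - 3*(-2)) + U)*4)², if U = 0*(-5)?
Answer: 64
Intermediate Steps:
U = 0
(((-4 - 3*(-2)) + U)*4)² = (((-4 - 3*(-2)) + 0)*4)² = (((-4 + 6) + 0)*4)² = ((2 + 0)*4)² = (2*4)² = 8² = 64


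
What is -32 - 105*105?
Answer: -11057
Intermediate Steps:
-32 - 105*105 = -32 - 11025 = -11057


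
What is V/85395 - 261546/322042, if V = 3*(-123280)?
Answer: -4714624465/916692553 ≈ -5.1431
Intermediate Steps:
V = -369840
V/85395 - 261546/322042 = -369840/85395 - 261546/322042 = -369840*1/85395 - 261546*1/322042 = -24656/5693 - 130773/161021 = -4714624465/916692553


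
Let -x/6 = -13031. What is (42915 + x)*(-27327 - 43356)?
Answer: -8559781983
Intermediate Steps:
x = 78186 (x = -6*(-13031) = 78186)
(42915 + x)*(-27327 - 43356) = (42915 + 78186)*(-27327 - 43356) = 121101*(-70683) = -8559781983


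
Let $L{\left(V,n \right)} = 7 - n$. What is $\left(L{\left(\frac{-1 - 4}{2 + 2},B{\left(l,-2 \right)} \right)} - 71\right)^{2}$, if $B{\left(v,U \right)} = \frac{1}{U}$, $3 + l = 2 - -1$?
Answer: $\frac{16129}{4} \approx 4032.3$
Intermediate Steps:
$l = 0$ ($l = -3 + \left(2 - -1\right) = -3 + \left(2 + 1\right) = -3 + 3 = 0$)
$\left(L{\left(\frac{-1 - 4}{2 + 2},B{\left(l,-2 \right)} \right)} - 71\right)^{2} = \left(\left(7 - \frac{1}{-2}\right) - 71\right)^{2} = \left(\left(7 - - \frac{1}{2}\right) - 71\right)^{2} = \left(\left(7 + \frac{1}{2}\right) - 71\right)^{2} = \left(\frac{15}{2} - 71\right)^{2} = \left(- \frac{127}{2}\right)^{2} = \frac{16129}{4}$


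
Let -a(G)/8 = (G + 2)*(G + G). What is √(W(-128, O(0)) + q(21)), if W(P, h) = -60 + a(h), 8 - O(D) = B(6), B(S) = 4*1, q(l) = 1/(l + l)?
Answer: I*√783174/42 ≈ 21.071*I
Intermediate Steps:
q(l) = 1/(2*l)
B(S) = 4
a(G) = -16*G*(2 + G) (a(G) = -8*(G + 2)*(G + G) = -8*(2 + G)*2*G = -16*G*(2 + G))
O(D) = 4 (O(D) = 8 - 1*4 = 8 - 4 = 4)
W(P, h) = -60 - 16*h*(2 + h)
√(W(-128, O(0)) + q(21)) = √((-60 - 16*4*(2 + 4)) + (½)/21) = √((-60 - 16*4*6) + (½)*(1/21)) = √((-60 - 384) + 1/42) = √(-444 + 1/42) = √(-18647/42) = I*√783174/42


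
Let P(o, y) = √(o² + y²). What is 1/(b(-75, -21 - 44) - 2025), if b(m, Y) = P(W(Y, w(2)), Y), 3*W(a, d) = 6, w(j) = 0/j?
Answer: -2025/4096396 - √4229/4096396 ≈ -0.00051021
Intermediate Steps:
w(j) = 0
W(a, d) = 2 (W(a, d) = (⅓)*6 = 2)
b(m, Y) = √(4 + Y²) (b(m, Y) = √(2² + Y²) = √(4 + Y²))
1/(b(-75, -21 - 44) - 2025) = 1/(√(4 + (-21 - 44)²) - 2025) = 1/(√(4 + (-65)²) - 2025) = 1/(√(4 + 4225) - 2025) = 1/(√4229 - 2025) = 1/(-2025 + √4229)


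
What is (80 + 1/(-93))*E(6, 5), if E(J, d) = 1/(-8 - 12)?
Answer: -7439/1860 ≈ -3.9995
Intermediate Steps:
E(J, d) = -1/20 (E(J, d) = 1/(-20) = -1/20)
(80 + 1/(-93))*E(6, 5) = (80 + 1/(-93))*(-1/20) = (80 - 1/93)*(-1/20) = (7439/93)*(-1/20) = -7439/1860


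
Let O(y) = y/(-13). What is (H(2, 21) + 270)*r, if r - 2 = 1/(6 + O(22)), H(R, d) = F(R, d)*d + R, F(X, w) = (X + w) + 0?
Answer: 94375/56 ≈ 1685.3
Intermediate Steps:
F(X, w) = X + w
O(y) = -y/13 (O(y) = y*(-1/13) = -y/13)
H(R, d) = R + d*(R + d) (H(R, d) = (R + d)*d + R = d*(R + d) + R = R + d*(R + d))
r = 125/56 (r = 2 + 1/(6 - 1/13*22) = 2 + 1/(6 - 22/13) = 2 + 1/(56/13) = 2 + 13/56 = 125/56 ≈ 2.2321)
(H(2, 21) + 270)*r = ((2 + 21*(2 + 21)) + 270)*(125/56) = ((2 + 21*23) + 270)*(125/56) = ((2 + 483) + 270)*(125/56) = (485 + 270)*(125/56) = 755*(125/56) = 94375/56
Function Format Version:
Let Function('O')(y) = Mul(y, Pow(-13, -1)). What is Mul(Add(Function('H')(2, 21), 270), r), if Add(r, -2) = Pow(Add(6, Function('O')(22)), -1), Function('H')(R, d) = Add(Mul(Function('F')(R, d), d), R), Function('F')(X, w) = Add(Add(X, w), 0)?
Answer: Rational(94375, 56) ≈ 1685.3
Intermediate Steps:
Function('F')(X, w) = Add(X, w)
Function('O')(y) = Mul(Rational(-1, 13), y) (Function('O')(y) = Mul(y, Rational(-1, 13)) = Mul(Rational(-1, 13), y))
Function('H')(R, d) = Add(R, Mul(d, Add(R, d))) (Function('H')(R, d) = Add(Mul(Add(R, d), d), R) = Add(Mul(d, Add(R, d)), R) = Add(R, Mul(d, Add(R, d))))
r = Rational(125, 56) (r = Add(2, Pow(Add(6, Mul(Rational(-1, 13), 22)), -1)) = Add(2, Pow(Add(6, Rational(-22, 13)), -1)) = Add(2, Pow(Rational(56, 13), -1)) = Add(2, Rational(13, 56)) = Rational(125, 56) ≈ 2.2321)
Mul(Add(Function('H')(2, 21), 270), r) = Mul(Add(Add(2, Mul(21, Add(2, 21))), 270), Rational(125, 56)) = Mul(Add(Add(2, Mul(21, 23)), 270), Rational(125, 56)) = Mul(Add(Add(2, 483), 270), Rational(125, 56)) = Mul(Add(485, 270), Rational(125, 56)) = Mul(755, Rational(125, 56)) = Rational(94375, 56)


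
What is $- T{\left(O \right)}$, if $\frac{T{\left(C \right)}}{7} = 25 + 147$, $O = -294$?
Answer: $-1204$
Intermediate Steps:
$T{\left(C \right)} = 1204$ ($T{\left(C \right)} = 7 \left(25 + 147\right) = 7 \cdot 172 = 1204$)
$- T{\left(O \right)} = \left(-1\right) 1204 = -1204$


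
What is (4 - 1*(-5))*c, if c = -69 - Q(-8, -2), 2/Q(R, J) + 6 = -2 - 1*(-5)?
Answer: -615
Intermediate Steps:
Q(R, J) = -2/3 (Q(R, J) = 2/(-6 + (-2 - 1*(-5))) = 2/(-6 + (-2 + 5)) = 2/(-6 + 3) = 2/(-3) = 2*(-1/3) = -2/3)
c = -205/3 (c = -69 - 1*(-2/3) = -69 + 2/3 = -205/3 ≈ -68.333)
(4 - 1*(-5))*c = (4 - 1*(-5))*(-205/3) = (4 + 5)*(-205/3) = 9*(-205/3) = -615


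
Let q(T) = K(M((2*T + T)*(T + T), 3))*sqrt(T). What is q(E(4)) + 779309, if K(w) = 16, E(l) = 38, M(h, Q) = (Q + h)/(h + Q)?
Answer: 779309 + 16*sqrt(38) ≈ 7.7941e+5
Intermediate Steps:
M(h, Q) = 1 (M(h, Q) = (Q + h)/(Q + h) = 1)
q(T) = 16*sqrt(T)
q(E(4)) + 779309 = 16*sqrt(38) + 779309 = 779309 + 16*sqrt(38)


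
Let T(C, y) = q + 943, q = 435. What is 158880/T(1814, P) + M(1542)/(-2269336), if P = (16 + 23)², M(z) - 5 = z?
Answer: 180274985957/1563572504 ≈ 115.30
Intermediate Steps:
M(z) = 5 + z
P = 1521 (P = 39² = 1521)
T(C, y) = 1378 (T(C, y) = 435 + 943 = 1378)
158880/T(1814, P) + M(1542)/(-2269336) = 158880/1378 + (5 + 1542)/(-2269336) = 158880*(1/1378) + 1547*(-1/2269336) = 79440/689 - 1547/2269336 = 180274985957/1563572504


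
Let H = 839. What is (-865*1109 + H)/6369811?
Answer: -958446/6369811 ≈ -0.15047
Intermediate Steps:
(-865*1109 + H)/6369811 = (-865*1109 + 839)/6369811 = (-959285 + 839)*(1/6369811) = -958446*1/6369811 = -958446/6369811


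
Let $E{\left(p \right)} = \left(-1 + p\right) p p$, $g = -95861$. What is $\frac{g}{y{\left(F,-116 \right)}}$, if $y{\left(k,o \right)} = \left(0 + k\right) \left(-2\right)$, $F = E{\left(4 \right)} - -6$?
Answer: $\frac{95861}{108} \approx 887.6$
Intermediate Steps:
$E{\left(p \right)} = p^{2} \left(-1 + p\right)$ ($E{\left(p \right)} = p \left(-1 + p\right) p = p^{2} \left(-1 + p\right)$)
$F = 54$ ($F = 4^{2} \left(-1 + 4\right) - -6 = 16 \cdot 3 + 6 = 48 + 6 = 54$)
$y{\left(k,o \right)} = - 2 k$ ($y{\left(k,o \right)} = k \left(-2\right) = - 2 k$)
$\frac{g}{y{\left(F,-116 \right)}} = - \frac{95861}{\left(-2\right) 54} = - \frac{95861}{-108} = \left(-95861\right) \left(- \frac{1}{108}\right) = \frac{95861}{108}$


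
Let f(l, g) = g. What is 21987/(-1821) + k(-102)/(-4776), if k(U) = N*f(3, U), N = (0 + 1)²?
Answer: -5823565/483172 ≈ -12.053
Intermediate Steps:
N = 1 (N = 1² = 1)
k(U) = U (k(U) = 1*U = U)
21987/(-1821) + k(-102)/(-4776) = 21987/(-1821) - 102/(-4776) = 21987*(-1/1821) - 102*(-1/4776) = -7329/607 + 17/796 = -5823565/483172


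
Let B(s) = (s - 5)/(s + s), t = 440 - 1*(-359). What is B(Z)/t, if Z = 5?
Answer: 0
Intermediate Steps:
t = 799 (t = 440 + 359 = 799)
B(s) = (-5 + s)/(2*s) (B(s) = (-5 + s)/((2*s)) = (-5 + s)*(1/(2*s)) = (-5 + s)/(2*s))
B(Z)/t = ((½)*(-5 + 5)/5)/799 = ((½)*(⅕)*0)*(1/799) = 0*(1/799) = 0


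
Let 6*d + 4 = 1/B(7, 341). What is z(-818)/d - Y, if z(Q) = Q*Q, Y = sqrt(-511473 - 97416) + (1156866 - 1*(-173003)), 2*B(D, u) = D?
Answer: -31339901/13 - I*sqrt(608889) ≈ -2.4108e+6 - 780.31*I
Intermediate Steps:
B(D, u) = D/2
d = -13/21 (d = -2/3 + 1/(6*(((1/2)*7))) = -2/3 + 1/(6*(7/2)) = -2/3 + (1/6)*(2/7) = -2/3 + 1/21 = -13/21 ≈ -0.61905)
Y = 1329869 + I*sqrt(608889) (Y = sqrt(-608889) + (1156866 + 173003) = I*sqrt(608889) + 1329869 = 1329869 + I*sqrt(608889) ≈ 1.3299e+6 + 780.31*I)
z(Q) = Q**2
z(-818)/d - Y = (-818)**2/(-13/21) - (1329869 + I*sqrt(608889)) = 669124*(-21/13) + (-1329869 - I*sqrt(608889)) = -14051604/13 + (-1329869 - I*sqrt(608889)) = -31339901/13 - I*sqrt(608889)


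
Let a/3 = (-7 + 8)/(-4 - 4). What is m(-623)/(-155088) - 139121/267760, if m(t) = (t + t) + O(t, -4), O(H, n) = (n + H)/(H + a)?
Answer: -6621064733201/12943248230160 ≈ -0.51155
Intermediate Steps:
a = -3/8 (a = 3*((-7 + 8)/(-4 - 4)) = 3*(1/(-8)) = 3*(1*(-⅛)) = 3*(-⅛) = -3/8 ≈ -0.37500)
O(H, n) = (H + n)/(-3/8 + H) (O(H, n) = (n + H)/(H - 3/8) = (H + n)/(-3/8 + H))
m(t) = 2*t + 8*(-4 + t)/(-3 + 8*t) (m(t) = (t + t) + 8*(t - 4)/(-3 + 8*t) = 2*t + 8*(-4 + t)/(-3 + 8*t))
m(-623)/(-155088) - 139121/267760 = (2*(-16 - 623 + 8*(-623)²)/(-3 + 8*(-623)))/(-155088) - 139121/267760 = (2*(-16 - 623 + 8*388129)/(-3 - 4984))*(-1/155088) - 139121*1/267760 = (2*(-16 - 623 + 3105032)/(-4987))*(-1/155088) - 139121/267760 = (2*(-1/4987)*3104393)*(-1/155088) - 139121/267760 = -6208786/4987*(-1/155088) - 139121/267760 = 3104393/386711928 - 139121/267760 = -6621064733201/12943248230160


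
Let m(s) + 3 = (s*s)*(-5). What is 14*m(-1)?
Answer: -112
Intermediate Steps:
m(s) = -3 - 5*s**2 (m(s) = -3 + (s*s)*(-5) = -3 + s**2*(-5) = -3 - 5*s**2)
14*m(-1) = 14*(-3 - 5*(-1)**2) = 14*(-3 - 5*1) = 14*(-3 - 5) = 14*(-8) = -112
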